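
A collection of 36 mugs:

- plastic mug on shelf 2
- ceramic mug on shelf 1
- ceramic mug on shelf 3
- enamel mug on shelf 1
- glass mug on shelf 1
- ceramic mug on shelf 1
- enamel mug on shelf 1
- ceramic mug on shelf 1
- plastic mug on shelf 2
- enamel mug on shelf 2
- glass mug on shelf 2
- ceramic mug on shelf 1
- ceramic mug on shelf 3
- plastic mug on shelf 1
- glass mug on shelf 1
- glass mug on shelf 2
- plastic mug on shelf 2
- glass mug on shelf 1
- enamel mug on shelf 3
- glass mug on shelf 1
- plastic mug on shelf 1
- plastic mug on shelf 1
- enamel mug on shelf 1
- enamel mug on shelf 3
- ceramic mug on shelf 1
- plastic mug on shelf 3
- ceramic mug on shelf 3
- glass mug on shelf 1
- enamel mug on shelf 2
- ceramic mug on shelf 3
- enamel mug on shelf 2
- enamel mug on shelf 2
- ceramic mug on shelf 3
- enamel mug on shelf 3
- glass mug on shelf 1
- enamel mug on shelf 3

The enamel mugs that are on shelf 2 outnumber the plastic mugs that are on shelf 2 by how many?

enamel mugs on shelf 2: 4.
plastic mugs on shelf 2: 3.
4 − 3 = 1.

1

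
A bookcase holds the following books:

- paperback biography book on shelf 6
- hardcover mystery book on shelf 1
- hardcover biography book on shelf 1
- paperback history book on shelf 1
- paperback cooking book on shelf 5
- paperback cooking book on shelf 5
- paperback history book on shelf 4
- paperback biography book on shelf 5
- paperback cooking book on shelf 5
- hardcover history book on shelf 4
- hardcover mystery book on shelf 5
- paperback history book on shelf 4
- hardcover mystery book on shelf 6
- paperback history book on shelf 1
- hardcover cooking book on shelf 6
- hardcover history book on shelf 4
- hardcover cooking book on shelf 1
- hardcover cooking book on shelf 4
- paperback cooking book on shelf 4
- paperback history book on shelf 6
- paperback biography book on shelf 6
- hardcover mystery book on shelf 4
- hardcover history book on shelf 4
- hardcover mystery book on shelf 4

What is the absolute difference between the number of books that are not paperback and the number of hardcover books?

books that are not paperback: 12. hardcover books: 12.
|12 − 12| = 12 − 12 = 0.

0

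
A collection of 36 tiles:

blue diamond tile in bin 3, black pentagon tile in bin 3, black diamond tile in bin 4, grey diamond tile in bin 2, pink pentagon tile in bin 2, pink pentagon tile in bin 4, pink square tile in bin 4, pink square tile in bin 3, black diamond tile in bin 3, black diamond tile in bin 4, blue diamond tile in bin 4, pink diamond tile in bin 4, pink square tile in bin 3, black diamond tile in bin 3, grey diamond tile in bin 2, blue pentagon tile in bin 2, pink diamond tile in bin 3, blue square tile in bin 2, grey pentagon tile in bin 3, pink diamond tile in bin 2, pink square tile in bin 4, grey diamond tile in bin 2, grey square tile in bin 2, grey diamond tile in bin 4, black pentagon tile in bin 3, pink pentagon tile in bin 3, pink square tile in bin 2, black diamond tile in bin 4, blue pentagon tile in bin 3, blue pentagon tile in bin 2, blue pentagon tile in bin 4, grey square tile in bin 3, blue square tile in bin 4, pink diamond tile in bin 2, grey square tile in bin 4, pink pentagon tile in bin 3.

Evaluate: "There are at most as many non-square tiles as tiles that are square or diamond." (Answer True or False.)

|non-square tiles| = 26.
|tiles that are square or diamond| = 25.
The claim requires 26 ≤ 25, which does not hold.

False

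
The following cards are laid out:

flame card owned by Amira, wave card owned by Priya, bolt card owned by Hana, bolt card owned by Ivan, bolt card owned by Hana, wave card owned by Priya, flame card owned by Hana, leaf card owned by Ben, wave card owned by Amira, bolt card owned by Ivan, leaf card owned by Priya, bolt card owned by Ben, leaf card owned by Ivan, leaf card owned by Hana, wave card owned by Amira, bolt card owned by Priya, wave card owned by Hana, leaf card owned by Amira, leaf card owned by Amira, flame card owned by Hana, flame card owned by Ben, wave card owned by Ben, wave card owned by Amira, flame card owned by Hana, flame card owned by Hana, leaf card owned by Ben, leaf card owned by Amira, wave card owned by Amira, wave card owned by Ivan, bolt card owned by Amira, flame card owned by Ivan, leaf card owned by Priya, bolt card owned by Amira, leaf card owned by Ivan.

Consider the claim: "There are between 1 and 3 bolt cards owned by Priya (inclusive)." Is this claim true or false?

Count of bolt cards owned by Priya: 1.
The claim requires 1 ≤ 1 ≤ 3, which holds.

True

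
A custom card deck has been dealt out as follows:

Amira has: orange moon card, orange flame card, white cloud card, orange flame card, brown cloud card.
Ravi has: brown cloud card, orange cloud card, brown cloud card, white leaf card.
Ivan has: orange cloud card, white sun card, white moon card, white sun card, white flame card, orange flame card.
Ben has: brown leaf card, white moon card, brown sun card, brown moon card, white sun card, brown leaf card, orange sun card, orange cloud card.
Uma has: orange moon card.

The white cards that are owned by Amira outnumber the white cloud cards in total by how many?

0

white cards owned by Amira: 1.
white cloud cards: 1.
1 − 1 = 0.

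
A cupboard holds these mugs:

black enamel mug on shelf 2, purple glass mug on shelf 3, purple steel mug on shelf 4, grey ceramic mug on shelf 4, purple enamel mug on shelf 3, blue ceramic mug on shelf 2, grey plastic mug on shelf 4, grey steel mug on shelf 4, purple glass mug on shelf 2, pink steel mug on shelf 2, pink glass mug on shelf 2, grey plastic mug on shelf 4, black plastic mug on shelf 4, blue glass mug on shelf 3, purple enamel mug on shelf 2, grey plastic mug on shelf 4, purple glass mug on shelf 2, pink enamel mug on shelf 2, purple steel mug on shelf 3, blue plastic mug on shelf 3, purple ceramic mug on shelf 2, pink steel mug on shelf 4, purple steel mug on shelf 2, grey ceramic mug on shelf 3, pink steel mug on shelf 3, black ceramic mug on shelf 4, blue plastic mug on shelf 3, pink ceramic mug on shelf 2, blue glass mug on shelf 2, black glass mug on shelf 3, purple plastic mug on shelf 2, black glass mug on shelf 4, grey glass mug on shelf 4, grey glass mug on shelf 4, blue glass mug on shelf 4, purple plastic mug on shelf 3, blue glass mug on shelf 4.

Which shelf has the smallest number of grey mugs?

Counts by shelf (restricted to grey mugs): shelf 4→7, shelf 3→1, shelf 2→0.
The minimum is 0, held uniquely by shelf 2.

shelf 2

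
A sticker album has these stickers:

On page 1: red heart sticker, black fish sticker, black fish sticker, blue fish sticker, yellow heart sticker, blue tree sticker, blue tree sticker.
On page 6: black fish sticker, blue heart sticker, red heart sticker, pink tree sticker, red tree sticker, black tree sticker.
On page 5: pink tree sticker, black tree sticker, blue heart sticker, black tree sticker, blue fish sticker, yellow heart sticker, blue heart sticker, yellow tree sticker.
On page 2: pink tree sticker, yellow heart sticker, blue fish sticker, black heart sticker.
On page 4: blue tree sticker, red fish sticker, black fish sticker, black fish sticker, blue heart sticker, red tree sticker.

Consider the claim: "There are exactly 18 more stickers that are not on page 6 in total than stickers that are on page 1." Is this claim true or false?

|stickers that are not on page 6| = 25.
|stickers on page 1| = 7.
The claim requires 25 − 7 (= 18) to equal 18, which holds.

True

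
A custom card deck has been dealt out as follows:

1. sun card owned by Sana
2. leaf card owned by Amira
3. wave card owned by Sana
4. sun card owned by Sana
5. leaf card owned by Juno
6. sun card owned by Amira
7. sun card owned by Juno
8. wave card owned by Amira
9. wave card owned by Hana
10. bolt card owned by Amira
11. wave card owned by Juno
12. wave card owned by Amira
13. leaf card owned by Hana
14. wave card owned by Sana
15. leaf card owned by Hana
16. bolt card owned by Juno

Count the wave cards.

6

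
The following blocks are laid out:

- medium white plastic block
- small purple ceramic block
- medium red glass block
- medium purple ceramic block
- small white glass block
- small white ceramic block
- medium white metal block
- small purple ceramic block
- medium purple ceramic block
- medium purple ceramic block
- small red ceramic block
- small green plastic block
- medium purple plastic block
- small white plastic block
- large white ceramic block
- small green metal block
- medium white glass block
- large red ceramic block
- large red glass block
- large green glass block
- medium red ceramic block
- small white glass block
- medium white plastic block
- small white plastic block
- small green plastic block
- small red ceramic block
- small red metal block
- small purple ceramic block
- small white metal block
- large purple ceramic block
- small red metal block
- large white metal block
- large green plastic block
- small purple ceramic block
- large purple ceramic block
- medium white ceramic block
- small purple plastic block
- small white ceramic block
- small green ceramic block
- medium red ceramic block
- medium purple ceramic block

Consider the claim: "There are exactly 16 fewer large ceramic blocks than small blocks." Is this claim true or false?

True

There are 4 large ceramic blocks.
There are 20 small blocks.
The claim requires 20 − 4 (= 16) to equal 16, which holds.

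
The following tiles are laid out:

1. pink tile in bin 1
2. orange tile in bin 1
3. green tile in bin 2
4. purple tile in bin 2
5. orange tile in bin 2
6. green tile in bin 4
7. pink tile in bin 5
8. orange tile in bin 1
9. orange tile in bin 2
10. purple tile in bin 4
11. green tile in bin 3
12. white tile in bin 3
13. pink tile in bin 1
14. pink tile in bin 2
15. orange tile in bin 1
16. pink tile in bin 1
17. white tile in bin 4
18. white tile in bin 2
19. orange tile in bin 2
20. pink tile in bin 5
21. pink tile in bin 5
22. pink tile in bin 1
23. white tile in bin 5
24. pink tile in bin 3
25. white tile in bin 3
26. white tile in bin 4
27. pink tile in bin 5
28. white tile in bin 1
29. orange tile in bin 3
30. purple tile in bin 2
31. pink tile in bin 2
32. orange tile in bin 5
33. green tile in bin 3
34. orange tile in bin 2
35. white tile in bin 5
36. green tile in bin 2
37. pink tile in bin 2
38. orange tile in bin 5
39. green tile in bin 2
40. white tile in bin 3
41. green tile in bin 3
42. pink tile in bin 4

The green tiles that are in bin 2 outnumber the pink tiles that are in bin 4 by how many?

2

green tiles in bin 2: 3.
pink tiles in bin 4: 1.
3 − 1 = 2.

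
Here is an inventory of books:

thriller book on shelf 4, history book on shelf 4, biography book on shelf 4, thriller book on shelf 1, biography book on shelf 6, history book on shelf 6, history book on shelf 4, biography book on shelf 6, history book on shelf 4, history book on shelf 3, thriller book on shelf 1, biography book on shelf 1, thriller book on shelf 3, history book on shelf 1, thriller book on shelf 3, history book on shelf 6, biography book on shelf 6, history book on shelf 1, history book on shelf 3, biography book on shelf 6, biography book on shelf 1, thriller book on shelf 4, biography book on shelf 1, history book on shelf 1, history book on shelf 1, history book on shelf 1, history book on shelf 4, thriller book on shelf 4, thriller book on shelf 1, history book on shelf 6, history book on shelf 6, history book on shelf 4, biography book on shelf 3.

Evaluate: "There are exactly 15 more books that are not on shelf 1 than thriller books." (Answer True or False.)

False

books that are not on shelf 1: 22.
thriller books: 8.
The claim requires 22 − 8 (= 14) to equal 15, which does not hold.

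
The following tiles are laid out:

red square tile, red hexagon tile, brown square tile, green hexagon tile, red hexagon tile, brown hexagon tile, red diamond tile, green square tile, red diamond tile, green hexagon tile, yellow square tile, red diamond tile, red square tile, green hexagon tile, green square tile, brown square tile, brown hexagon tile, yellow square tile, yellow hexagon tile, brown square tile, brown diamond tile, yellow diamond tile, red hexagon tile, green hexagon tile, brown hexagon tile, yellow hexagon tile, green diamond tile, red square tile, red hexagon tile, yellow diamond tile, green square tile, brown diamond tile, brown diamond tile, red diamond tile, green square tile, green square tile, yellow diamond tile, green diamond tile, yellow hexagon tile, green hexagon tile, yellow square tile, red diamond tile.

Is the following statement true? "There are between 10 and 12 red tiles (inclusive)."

True

There are 12 red tiles.
The claim requires 10 ≤ 12 ≤ 12, which holds.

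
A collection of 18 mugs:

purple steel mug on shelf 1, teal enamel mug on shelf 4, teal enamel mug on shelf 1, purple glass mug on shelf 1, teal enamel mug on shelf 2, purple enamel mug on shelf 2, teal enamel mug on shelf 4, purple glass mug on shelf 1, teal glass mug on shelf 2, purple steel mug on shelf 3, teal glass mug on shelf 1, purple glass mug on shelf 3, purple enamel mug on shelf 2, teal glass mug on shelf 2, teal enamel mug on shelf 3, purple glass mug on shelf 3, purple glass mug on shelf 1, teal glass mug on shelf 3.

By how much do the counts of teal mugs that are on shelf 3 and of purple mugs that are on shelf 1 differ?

2

teal mugs on shelf 3: 2. purple mugs on shelf 1: 4.
|2 − 4| = 4 − 2 = 2.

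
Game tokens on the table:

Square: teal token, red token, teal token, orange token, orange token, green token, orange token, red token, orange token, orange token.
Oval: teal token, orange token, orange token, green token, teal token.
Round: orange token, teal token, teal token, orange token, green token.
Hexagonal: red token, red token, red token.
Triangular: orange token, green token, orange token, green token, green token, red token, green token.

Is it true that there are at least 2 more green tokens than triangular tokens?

|green tokens| = 7.
|triangular tokens| = 7.
The claim requires 7 − 7 = 0 ≥ 2, which does not hold.

False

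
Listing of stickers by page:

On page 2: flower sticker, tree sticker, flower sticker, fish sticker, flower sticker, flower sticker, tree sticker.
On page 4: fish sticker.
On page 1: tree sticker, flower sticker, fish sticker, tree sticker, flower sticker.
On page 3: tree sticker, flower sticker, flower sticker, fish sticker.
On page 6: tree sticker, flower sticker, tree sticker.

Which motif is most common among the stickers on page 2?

flower

Counts by motif (restricted to stickers on page 2): flower 4, tree 2, fish 1.
The maximum is 4, held uniquely by flower.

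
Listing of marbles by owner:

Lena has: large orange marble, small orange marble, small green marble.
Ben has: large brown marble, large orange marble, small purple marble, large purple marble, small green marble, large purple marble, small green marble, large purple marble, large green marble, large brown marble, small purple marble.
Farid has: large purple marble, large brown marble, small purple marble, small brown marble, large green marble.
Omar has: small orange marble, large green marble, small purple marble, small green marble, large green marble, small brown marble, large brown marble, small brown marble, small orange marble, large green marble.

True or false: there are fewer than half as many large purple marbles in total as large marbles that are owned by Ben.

There are 4 large purple marbles.
Count of large marbles owned by Ben: 7.
The claim requires 2 × 4 = 8 < 7, which does not hold.

False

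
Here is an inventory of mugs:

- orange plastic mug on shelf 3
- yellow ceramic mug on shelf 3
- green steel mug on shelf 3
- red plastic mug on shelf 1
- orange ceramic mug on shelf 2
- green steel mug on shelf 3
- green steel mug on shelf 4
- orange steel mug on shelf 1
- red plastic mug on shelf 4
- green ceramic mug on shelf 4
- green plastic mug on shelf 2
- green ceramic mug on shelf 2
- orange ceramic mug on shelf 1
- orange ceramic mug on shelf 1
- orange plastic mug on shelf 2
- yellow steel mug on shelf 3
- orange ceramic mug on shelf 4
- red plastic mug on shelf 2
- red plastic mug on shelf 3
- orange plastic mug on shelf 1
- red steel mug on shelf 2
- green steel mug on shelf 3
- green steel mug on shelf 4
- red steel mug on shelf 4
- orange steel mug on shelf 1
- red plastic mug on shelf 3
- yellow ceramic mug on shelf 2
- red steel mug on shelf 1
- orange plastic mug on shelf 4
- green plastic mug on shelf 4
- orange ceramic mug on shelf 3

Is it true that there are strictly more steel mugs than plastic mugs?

False

|steel mugs| = 11.
|plastic mugs| = 11.
The claim requires 11 > 11, which does not hold.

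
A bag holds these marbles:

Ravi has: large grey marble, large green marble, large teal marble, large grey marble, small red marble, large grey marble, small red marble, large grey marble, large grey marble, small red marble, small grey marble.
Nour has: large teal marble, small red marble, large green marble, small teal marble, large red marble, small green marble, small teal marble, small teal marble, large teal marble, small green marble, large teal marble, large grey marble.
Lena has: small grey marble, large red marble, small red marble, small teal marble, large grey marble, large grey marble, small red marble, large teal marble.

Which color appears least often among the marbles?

green

Counts by color: grey 10, teal 9, red 8, green 4.
The minimum is 4, held uniquely by green.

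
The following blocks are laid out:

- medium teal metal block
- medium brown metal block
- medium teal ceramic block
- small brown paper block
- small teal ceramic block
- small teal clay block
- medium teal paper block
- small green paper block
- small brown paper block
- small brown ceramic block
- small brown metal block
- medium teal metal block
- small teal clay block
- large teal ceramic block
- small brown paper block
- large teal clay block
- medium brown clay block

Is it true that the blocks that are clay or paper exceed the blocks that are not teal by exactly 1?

There are 9 blocks that are clay or paper.
There are 8 blocks that are not teal.
The claim requires 9 − 8 (= 1) to equal 1, which holds.

True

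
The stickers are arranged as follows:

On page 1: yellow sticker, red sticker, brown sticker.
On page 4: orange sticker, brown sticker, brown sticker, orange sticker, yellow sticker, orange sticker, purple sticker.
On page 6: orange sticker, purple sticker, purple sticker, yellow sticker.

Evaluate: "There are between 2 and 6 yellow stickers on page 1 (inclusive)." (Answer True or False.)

There is 1 yellow sticker on page 1.
The claim requires 2 ≤ 1 ≤ 6, which does not hold.

False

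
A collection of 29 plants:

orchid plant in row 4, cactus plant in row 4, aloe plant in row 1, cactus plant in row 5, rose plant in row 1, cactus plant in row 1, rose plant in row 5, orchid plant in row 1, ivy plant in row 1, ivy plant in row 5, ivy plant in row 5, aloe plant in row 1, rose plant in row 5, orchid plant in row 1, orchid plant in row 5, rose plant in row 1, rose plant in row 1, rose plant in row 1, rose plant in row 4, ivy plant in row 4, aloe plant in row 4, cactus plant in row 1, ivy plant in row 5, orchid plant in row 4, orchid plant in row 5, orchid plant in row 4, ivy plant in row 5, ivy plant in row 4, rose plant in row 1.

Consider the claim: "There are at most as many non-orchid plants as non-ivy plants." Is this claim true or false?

True

non-orchid plants: 22.
non-ivy plants: 22.
The claim requires 22 ≤ 22, which holds.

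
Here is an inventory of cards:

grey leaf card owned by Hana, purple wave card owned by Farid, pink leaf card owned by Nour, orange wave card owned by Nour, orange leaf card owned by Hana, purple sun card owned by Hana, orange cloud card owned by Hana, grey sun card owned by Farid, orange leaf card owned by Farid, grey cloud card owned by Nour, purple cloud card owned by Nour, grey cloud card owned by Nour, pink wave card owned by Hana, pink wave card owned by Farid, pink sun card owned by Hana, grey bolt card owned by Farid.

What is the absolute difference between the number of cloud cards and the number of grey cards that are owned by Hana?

3

cloud cards: 4. grey cards owned by Hana: 1.
|4 − 1| = 4 − 1 = 3.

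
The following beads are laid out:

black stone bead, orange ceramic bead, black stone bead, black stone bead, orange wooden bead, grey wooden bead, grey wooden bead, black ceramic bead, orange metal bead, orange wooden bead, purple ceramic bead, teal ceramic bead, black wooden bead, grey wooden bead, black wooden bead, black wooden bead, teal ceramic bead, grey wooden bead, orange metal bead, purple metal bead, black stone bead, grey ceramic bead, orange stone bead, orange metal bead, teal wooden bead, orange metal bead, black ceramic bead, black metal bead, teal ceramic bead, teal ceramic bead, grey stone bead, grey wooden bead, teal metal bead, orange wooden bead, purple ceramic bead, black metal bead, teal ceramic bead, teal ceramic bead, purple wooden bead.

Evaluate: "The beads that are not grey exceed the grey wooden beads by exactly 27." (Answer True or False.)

True

beads that are not grey: 32.
grey wooden beads: 5.
The claim requires 32 − 5 (= 27) to equal 27, which holds.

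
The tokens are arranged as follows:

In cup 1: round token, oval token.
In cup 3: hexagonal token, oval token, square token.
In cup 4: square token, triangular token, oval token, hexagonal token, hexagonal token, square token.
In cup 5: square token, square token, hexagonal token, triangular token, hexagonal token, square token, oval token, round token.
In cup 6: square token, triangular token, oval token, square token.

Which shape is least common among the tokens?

round

Counts by shape: square 8, hexagonal 5, oval 5, triangular 3, round 2.
The minimum is 2, held uniquely by round.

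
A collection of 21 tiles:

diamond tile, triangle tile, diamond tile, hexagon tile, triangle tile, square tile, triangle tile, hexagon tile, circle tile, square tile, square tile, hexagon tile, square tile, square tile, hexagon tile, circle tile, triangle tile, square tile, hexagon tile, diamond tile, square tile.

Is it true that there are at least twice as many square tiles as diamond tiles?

True

|square tiles| = 7.
|diamond tiles| = 3.
The claim requires 7 ≥ 2 × 3 = 6, which holds.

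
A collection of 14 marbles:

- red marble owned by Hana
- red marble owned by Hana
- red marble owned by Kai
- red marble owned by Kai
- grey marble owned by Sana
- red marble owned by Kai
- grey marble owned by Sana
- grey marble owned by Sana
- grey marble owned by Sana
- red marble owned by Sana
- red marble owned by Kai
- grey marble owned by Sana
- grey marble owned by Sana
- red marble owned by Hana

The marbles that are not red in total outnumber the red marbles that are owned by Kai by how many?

2

marbles that are not red: 6.
red marbles owned by Kai: 4.
6 − 4 = 2.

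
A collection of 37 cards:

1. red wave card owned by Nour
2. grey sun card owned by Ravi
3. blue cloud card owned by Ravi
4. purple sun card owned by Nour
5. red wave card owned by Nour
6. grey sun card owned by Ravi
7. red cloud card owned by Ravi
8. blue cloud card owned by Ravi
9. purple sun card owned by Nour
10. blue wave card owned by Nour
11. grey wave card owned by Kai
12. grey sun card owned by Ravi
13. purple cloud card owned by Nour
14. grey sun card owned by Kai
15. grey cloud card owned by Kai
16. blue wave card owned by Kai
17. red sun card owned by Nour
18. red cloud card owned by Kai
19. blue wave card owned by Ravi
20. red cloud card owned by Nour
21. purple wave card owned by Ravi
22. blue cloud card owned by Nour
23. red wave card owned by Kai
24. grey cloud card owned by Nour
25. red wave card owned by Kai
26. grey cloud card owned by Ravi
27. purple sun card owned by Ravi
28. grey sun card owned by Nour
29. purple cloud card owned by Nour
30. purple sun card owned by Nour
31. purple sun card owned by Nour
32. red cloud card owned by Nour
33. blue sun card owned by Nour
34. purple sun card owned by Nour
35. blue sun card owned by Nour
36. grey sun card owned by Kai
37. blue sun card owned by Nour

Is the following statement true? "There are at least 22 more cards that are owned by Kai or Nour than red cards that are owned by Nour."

True

|cards owned by Kai or Nour| = 27.
|red cards owned by Nour| = 5.
The claim requires 27 − 5 = 22 ≥ 22, which holds.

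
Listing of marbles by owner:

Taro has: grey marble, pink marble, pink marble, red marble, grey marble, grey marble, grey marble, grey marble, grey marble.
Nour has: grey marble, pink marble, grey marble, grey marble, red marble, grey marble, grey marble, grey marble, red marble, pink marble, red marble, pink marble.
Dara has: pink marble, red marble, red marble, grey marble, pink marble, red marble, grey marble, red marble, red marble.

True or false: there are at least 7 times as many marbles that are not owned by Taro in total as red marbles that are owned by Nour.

True

marbles that are not owned by Taro: 21.
red marbles owned by Nour: 3.
The claim requires 21 ≥ 7 × 3 = 21, which holds.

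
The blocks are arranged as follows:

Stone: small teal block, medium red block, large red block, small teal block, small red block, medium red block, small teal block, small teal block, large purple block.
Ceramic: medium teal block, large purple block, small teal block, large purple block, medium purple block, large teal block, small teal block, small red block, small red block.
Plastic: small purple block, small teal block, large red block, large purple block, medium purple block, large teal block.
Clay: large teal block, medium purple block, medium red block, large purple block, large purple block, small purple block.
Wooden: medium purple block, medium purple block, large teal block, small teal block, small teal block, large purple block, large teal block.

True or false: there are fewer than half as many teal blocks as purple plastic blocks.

False

|teal blocks| = 15.
|purple plastic blocks| = 3.
The claim requires 2 × 15 = 30 < 3, which does not hold.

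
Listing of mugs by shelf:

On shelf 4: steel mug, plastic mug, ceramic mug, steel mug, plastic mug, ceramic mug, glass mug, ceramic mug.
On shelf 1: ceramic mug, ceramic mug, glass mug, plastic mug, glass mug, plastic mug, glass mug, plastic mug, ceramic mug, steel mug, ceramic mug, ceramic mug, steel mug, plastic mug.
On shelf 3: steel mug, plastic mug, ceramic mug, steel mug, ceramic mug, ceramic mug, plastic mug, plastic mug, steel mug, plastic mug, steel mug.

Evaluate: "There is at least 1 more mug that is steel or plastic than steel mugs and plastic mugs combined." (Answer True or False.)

False

mugs that are steel or plastic: 18.
steel mugs: 8; plastic mugs: 10; combined: 8 + 10 = 18.
The claim requires 18 − 18 = 0 ≥ 1, which does not hold.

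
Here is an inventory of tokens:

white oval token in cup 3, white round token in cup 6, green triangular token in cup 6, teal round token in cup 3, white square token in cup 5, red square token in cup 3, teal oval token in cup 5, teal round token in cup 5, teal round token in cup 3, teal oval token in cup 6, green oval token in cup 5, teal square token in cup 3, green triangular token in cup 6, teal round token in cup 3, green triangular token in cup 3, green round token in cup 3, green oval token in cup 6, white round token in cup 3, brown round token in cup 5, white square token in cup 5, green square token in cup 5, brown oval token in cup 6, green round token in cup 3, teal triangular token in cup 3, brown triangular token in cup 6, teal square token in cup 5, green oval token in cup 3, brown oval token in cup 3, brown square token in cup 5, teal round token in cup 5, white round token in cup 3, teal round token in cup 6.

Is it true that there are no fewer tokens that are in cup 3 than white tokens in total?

True

|tokens in cup 3| = 14.
|white tokens| = 6.
The claim requires 14 ≥ 6, which holds.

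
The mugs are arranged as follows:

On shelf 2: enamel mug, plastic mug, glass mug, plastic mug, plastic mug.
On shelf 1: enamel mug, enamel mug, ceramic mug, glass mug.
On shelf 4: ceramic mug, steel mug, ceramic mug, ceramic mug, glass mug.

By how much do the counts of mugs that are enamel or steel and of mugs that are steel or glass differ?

mugs that are enamel or steel: 4. mugs that are steel or glass: 4.
|4 − 4| = 4 − 4 = 0.

0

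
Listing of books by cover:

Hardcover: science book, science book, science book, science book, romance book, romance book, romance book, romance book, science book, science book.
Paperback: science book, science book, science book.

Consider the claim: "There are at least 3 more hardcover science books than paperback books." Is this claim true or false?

|hardcover science books| = 6.
|paperback books| = 3.
The claim requires 6 − 3 = 3 ≥ 3, which holds.

True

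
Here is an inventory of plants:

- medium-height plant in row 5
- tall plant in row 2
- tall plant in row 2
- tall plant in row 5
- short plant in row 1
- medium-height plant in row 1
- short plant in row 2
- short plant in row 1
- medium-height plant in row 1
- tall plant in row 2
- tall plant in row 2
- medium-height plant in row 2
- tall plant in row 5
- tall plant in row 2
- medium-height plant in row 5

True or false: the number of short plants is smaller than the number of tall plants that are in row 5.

False

There are 3 short plants.
There are 2 tall plants in row 5.
The claim requires 3 < 2, which does not hold.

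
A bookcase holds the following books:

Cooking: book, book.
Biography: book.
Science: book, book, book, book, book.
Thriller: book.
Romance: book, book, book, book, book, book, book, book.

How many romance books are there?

8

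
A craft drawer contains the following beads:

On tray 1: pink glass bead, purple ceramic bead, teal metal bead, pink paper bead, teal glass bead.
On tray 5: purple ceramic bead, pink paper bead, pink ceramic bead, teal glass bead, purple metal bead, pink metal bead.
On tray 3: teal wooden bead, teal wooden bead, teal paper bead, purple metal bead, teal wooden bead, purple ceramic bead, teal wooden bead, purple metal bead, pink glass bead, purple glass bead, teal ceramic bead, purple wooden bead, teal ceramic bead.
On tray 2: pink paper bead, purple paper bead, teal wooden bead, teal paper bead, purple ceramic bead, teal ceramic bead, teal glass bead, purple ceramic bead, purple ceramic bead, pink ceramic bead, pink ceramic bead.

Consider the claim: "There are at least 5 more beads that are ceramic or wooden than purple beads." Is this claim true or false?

True

beads that are ceramic or wooden: 18.
purple beads: 12.
The claim requires 18 − 12 = 6 ≥ 5, which holds.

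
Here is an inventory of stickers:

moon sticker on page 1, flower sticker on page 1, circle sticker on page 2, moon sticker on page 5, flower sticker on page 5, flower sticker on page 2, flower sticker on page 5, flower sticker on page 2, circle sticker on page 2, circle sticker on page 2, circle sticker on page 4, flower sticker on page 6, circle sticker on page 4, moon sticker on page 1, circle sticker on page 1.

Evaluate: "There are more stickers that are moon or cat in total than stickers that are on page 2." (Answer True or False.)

There are 3 stickers that are moon or cat.
There are 5 stickers on page 2.
The claim requires 3 > 5, which does not hold.

False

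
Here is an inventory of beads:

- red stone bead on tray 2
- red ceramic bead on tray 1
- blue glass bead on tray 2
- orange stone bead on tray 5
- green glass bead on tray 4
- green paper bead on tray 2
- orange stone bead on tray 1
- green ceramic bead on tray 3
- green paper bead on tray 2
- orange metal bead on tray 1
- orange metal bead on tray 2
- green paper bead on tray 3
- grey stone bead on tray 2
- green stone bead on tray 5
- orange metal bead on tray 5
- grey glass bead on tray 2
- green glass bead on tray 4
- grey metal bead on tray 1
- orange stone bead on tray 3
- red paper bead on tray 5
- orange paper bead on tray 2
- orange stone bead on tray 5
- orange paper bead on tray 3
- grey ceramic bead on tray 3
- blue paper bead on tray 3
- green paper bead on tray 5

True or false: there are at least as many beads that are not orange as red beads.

True

|beads that are not orange| = 17.
|red beads| = 3.
The claim requires 17 ≥ 3, which holds.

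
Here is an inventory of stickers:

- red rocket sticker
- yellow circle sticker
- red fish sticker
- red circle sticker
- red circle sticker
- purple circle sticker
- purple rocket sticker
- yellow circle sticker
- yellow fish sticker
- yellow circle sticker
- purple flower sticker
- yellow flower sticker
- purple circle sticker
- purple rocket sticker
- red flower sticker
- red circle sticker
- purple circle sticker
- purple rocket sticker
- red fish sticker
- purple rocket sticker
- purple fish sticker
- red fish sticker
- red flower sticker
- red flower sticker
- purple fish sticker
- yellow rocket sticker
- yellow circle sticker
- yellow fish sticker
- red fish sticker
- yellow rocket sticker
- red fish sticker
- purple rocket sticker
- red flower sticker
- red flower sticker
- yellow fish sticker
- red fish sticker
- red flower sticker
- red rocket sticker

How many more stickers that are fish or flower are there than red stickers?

2

stickers that are fish or flower: 19.
red stickers: 17.
19 − 17 = 2.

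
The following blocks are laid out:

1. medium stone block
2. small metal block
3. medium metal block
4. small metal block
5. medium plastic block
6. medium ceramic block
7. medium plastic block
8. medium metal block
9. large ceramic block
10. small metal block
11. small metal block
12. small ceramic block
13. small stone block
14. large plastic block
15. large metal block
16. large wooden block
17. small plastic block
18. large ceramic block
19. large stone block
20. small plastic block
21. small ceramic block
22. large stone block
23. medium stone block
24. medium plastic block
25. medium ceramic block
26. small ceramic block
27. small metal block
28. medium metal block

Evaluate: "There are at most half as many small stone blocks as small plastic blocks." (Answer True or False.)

small stone blocks: 1.
small plastic blocks: 2.
The claim requires 2 × 1 = 2 ≤ 2, which holds.

True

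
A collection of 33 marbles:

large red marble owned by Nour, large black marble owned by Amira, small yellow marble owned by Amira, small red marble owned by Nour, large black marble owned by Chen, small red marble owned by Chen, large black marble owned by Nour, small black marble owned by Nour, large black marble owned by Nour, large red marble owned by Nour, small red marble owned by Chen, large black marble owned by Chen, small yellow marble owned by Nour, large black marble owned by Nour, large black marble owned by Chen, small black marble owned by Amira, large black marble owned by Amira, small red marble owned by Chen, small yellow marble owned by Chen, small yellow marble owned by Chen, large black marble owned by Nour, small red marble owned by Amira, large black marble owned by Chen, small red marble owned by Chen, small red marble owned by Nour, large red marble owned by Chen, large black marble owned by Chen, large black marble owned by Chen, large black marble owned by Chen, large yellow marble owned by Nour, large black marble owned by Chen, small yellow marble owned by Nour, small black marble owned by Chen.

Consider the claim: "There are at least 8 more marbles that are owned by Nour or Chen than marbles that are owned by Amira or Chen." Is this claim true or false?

|marbles owned by Nour or Chen| = 28.
|marbles owned by Amira or Chen| = 21.
The claim requires 28 − 21 = 7 ≥ 8, which does not hold.

False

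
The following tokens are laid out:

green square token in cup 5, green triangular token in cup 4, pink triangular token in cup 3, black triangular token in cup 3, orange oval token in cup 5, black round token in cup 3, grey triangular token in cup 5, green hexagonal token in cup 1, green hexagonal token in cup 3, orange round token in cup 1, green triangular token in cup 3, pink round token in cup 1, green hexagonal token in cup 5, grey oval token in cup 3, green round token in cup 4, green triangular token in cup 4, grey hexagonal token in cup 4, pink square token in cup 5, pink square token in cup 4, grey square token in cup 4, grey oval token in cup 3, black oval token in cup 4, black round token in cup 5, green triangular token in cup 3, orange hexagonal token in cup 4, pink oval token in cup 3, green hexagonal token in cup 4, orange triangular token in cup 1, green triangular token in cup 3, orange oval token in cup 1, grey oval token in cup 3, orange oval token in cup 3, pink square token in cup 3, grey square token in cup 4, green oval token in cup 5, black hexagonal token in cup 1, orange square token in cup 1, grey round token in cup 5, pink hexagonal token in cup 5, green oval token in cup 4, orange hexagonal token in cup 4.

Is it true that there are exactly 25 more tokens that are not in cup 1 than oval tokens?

There are 34 tokens that are not in cup 1.
There are 10 oval tokens.
The claim requires 34 − 10 (= 24) to equal 25, which does not hold.

False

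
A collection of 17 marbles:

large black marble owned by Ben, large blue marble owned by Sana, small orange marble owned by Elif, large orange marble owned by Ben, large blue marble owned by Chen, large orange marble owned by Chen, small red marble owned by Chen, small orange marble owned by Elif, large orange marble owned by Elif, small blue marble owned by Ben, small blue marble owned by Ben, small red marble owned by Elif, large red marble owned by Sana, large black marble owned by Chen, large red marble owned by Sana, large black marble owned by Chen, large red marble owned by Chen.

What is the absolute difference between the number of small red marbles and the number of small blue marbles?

small red marbles: 2. small blue marbles: 2.
|2 − 2| = 2 − 2 = 0.

0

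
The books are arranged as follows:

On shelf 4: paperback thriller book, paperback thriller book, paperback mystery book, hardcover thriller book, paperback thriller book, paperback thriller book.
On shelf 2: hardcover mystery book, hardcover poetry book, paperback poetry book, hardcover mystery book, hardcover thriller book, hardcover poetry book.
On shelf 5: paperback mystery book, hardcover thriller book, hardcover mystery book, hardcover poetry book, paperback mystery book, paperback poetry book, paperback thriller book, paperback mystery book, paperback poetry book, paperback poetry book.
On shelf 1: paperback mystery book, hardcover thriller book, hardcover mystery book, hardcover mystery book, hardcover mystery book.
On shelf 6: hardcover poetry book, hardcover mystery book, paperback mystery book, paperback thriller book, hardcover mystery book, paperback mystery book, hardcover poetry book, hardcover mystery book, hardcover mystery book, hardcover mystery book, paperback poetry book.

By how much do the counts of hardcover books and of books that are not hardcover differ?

2

hardcover books: 20. books that are not hardcover: 18.
|20 − 18| = 20 − 18 = 2.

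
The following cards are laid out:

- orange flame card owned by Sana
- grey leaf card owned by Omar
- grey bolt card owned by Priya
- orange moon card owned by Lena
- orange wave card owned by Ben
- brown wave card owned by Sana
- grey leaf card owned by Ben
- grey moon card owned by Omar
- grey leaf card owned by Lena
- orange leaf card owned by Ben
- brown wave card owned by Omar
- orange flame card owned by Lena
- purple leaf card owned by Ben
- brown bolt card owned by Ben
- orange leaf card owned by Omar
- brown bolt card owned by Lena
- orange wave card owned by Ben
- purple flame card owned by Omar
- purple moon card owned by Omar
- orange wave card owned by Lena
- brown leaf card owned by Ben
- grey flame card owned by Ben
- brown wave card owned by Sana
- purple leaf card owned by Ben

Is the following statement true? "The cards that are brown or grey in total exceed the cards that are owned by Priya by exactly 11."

True

cards that are brown or grey: 12.
cards owned by Priya: 1.
The claim requires 12 − 1 (= 11) to equal 11, which holds.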